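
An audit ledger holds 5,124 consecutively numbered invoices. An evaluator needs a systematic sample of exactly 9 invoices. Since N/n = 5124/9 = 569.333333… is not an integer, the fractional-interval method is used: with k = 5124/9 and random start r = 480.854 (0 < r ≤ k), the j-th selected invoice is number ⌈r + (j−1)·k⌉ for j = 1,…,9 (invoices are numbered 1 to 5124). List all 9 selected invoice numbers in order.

481, 1051, 1620, 2189, 2759, 3328, 3897, 4467, 5036

j=1: r + 0k = 480.854 → ⌈·⌉ = 481
j=2: r + 1k = 1050.187333… → ⌈·⌉ = 1051
j=3: r + 2k = 1619.520666… → ⌈·⌉ = 1620
j=4: r + 3k = 2188.854 → ⌈·⌉ = 2189
j=5: r + 4k = 2758.187333… → ⌈·⌉ = 2759
j=6: r + 5k = 3327.520666… → ⌈·⌉ = 3328
j=7: r + 6k = 3896.854 → ⌈·⌉ = 3897
j=8: r + 7k = 4466.187333… → ⌈·⌉ = 4467
j=9: r + 8k = 5035.520666… → ⌈·⌉ = 5036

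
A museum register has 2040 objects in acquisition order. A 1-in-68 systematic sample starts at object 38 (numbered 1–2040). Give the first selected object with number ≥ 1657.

1670

k = 68
Steps past start: ⌈(1657 − 38)/68⌉ = ⌈1619/68⌉ = 24
Selected object: 38 + 24×68 = 1670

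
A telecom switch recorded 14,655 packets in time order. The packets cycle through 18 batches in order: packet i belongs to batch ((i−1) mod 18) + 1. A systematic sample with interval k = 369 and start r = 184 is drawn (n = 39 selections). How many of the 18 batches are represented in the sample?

Consecutive selections differ by k = 369, so their batch numbers differ by 369 mod 18 = 9.
gcd(369, 18) = 9, so the sample visits 18/9 = 2 distinct residues mod 18.
Start 184 is batch 4; the batches hit are 4, 13.

2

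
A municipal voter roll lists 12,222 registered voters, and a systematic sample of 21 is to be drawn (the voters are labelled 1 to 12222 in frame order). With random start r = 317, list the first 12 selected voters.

k = N/n = 12222/21 = 582
voter 1: 317
voter 2: 317 + 582 = 899
voter 3: 899 + 582 = 1481
voter 4: 1481 + 582 = 2063
voter 5: 2063 + 582 = 2645
voter 6: 2645 + 582 = 3227
voter 7: 3227 + 582 = 3809
voter 8: 3809 + 582 = 4391
voter 9: 4391 + 582 = 4973
voter 10: 4973 + 582 = 5555
voter 11: 5555 + 582 = 6137
voter 12: 6137 + 582 = 6719

317, 899, 1481, 2063, 2645, 3227, 3809, 4391, 4973, 5555, 6137, 6719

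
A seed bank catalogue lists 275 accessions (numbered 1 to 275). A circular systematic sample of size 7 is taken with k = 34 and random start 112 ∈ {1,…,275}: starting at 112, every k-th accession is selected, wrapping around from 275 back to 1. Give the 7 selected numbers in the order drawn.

Selection 1: 112
Selection 2: 112 + 34 = 146
Selection 3: 146 + 34 = 180
Selection 4: 180 + 34 = 214
Selection 5: 214 + 34 = 248
Selection 6: 248 + 34 = 282 → 282 − 275 = 7
Selection 7: 7 + 34 = 41

112, 146, 180, 214, 248, 7, 41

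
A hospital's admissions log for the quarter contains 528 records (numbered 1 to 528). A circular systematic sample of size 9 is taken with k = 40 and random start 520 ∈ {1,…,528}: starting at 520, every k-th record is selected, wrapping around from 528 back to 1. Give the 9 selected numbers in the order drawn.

520, 32, 72, 112, 152, 192, 232, 272, 312

Selection 1: 520
Selection 2: 520 + 40 = 560 → 560 − 528 = 32
Selection 3: 32 + 40 = 72
Selection 4: 72 + 40 = 112
Selection 5: 112 + 40 = 152
Selection 6: 152 + 40 = 192
Selection 7: 192 + 40 = 232
Selection 8: 232 + 40 = 272
Selection 9: 272 + 40 = 312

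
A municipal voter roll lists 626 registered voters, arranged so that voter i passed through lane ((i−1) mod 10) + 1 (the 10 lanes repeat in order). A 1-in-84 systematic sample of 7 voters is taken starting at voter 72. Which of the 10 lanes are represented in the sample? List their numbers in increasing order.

2, 4, 6, 8, 10

Consecutive selections differ by k = 84, so their lane numbers differ by 84 mod 10 = 4.
gcd(84, 10) = 2, so the sample visits 10/2 = 5 distinct residues mod 10.
Start 72 is lane 2; the lanes hit are 2, 4, 6, 8, 10.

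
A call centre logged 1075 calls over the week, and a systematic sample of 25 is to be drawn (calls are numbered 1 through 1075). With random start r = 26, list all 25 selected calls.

26, 69, 112, 155, 198, 241, 284, 327, 370, 413, 456, 499, 542, 585, 628, 671, 714, 757, 800, 843, 886, 929, 972, 1015, 1058

k = N/n = 1075/25 = 43
call 1: 26
call 2: 26 + 43 = 69
call 3: 69 + 43 = 112
call 4: 112 + 43 = 155
call 5: 155 + 43 = 198
call 6: 198 + 43 = 241
call 7: 241 + 43 = 284
call 8: 284 + 43 = 327
call 9: 327 + 43 = 370
call 10: 370 + 43 = 413
call 11: 413 + 43 = 456
call 12: 456 + 43 = 499
call 13: 499 + 43 = 542
call 14: 542 + 43 = 585
call 15: 585 + 43 = 628
call 16: 628 + 43 = 671
call 17: 671 + 43 = 714
call 18: 714 + 43 = 757
call 19: 757 + 43 = 800
call 20: 800 + 43 = 843
call 21: 843 + 43 = 886
call 22: 886 + 43 = 929
call 23: 929 + 43 = 972
call 24: 972 + 43 = 1015
call 25: 1015 + 43 = 1058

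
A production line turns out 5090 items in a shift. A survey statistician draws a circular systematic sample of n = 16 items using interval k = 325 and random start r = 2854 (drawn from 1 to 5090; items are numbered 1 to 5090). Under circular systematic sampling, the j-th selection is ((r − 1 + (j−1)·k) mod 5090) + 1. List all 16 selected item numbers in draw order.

Selection 1: 2854
Selection 2: 2854 + 325 = 3179
Selection 3: 3179 + 325 = 3504
Selection 4: 3504 + 325 = 3829
Selection 5: 3829 + 325 = 4154
Selection 6: 4154 + 325 = 4479
Selection 7: 4479 + 325 = 4804
Selection 8: 4804 + 325 = 5129 → 5129 − 5090 = 39
Selection 9: 39 + 325 = 364
Selection 10: 364 + 325 = 689
Selection 11: 689 + 325 = 1014
Selection 12: 1014 + 325 = 1339
Selection 13: 1339 + 325 = 1664
Selection 14: 1664 + 325 = 1989
Selection 15: 1989 + 325 = 2314
Selection 16: 2314 + 325 = 2639

2854, 3179, 3504, 3829, 4154, 4479, 4804, 39, 364, 689, 1014, 1339, 1664, 1989, 2314, 2639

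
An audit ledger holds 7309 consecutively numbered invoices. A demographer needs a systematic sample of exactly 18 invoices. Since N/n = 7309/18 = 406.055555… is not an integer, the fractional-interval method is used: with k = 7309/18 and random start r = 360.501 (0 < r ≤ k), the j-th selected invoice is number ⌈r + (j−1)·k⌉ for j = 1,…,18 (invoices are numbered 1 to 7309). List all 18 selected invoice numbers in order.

361, 767, 1173, 1579, 1985, 2391, 2797, 3203, 3609, 4016, 4422, 4828, 5234, 5640, 6046, 6452, 6858, 7264

j=1: r + 0k = 360.501 → ⌈·⌉ = 361
j=2: r + 1k = 766.556555… → ⌈·⌉ = 767
j=3: r + 2k = 1172.612111… → ⌈·⌉ = 1173
j=4: r + 3k = 1578.667666… → ⌈·⌉ = 1579
j=5: r + 4k = 1984.723222… → ⌈·⌉ = 1985
j=6: r + 5k = 2390.778777… → ⌈·⌉ = 2391
j=7: r + 6k = 2796.834333… → ⌈·⌉ = 2797
j=8: r + 7k = 3202.889888… → ⌈·⌉ = 3203
j=9: r + 8k = 3608.945444… → ⌈·⌉ = 3609
j=10: r + 9k = 4015.001 → ⌈·⌉ = 4016
j=11: r + 10k = 4421.056555… → ⌈·⌉ = 4422
j=12: r + 11k = 4827.112111… → ⌈·⌉ = 4828
j=13: r + 12k = 5233.167666… → ⌈·⌉ = 5234
j=14: r + 13k = 5639.223222… → ⌈·⌉ = 5640
j=15: r + 14k = 6045.278777… → ⌈·⌉ = 6046
j=16: r + 15k = 6451.334333… → ⌈·⌉ = 6452
j=17: r + 16k = 6857.389888… → ⌈·⌉ = 6858
j=18: r + 17k = 7263.445444… → ⌈·⌉ = 7264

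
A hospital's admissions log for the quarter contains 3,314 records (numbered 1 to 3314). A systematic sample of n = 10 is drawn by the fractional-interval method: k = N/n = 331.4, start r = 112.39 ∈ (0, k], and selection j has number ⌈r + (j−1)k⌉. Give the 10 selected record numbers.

113, 444, 776, 1107, 1438, 1770, 2101, 2433, 2764, 3095

j=1: r + 0k = 112.39 → ⌈·⌉ = 113
j=2: r + 1k = 443.79 → ⌈·⌉ = 444
j=3: r + 2k = 775.19 → ⌈·⌉ = 776
j=4: r + 3k = 1106.59 → ⌈·⌉ = 1107
j=5: r + 4k = 1437.99 → ⌈·⌉ = 1438
j=6: r + 5k = 1769.39 → ⌈·⌉ = 1770
j=7: r + 6k = 2100.79 → ⌈·⌉ = 2101
j=8: r + 7k = 2432.19 → ⌈·⌉ = 2433
j=9: r + 8k = 2763.59 → ⌈·⌉ = 2764
j=10: r + 9k = 3094.99 → ⌈·⌉ = 3095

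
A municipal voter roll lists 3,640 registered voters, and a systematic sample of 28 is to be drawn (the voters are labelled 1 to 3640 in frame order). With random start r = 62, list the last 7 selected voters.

k = N/n = 3640/28 = 130
22nd selection = 62 + 21×130 = 2792
23rd: 2792 + 130 = 2922
24th: 2922 + 130 = 3052
25th: 3052 + 130 = 3182
26th: 3182 + 130 = 3312
27th: 3312 + 130 = 3442
28th: 3442 + 130 = 3572

2792, 2922, 3052, 3182, 3312, 3442, 3572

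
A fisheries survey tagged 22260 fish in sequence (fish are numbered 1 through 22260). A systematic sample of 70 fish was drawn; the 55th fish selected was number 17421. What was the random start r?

249

k = 22260/70 = 318
r = 17421 − (55−1)×318 = 17421 − 17172 = 249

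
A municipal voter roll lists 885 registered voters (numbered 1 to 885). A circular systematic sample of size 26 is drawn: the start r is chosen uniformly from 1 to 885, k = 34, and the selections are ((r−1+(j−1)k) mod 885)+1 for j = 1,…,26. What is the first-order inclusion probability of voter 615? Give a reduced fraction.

For each position j, as r ranges over 1…885 the j-th selection hits every voter exactly once, so voter 615 is selected for exactly 26 of the 885 starts.
Inclusion probability = 26/885.

26/885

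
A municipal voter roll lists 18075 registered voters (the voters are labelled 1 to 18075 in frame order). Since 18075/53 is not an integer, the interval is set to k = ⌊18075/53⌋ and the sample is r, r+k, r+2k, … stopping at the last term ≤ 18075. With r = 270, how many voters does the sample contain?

53

k = ⌊18075/53⌋ = 341
Achieved size = ⌊(18075 − 270)/341⌋ + 1 = ⌊17805/341⌋ + 1 = 52 + 1 = 53
(last selection: 270 + 52×341 = 18002 ≤ 18075; next would be 18343 > 18075)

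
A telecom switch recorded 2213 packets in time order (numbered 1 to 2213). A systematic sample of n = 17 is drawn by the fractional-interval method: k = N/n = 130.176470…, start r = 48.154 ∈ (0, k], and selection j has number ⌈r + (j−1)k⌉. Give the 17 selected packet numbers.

j=1: r + 0k = 48.154 → ⌈·⌉ = 49
j=2: r + 1k = 178.330470… → ⌈·⌉ = 179
j=3: r + 2k = 308.506941… → ⌈·⌉ = 309
j=4: r + 3k = 438.683411… → ⌈·⌉ = 439
j=5: r + 4k = 568.859882… → ⌈·⌉ = 569
j=6: r + 5k = 699.036352… → ⌈·⌉ = 700
j=7: r + 6k = 829.212823… → ⌈·⌉ = 830
j=8: r + 7k = 959.389294… → ⌈·⌉ = 960
j=9: r + 8k = 1089.565764… → ⌈·⌉ = 1090
j=10: r + 9k = 1219.742235… → ⌈·⌉ = 1220
j=11: r + 10k = 1349.918705… → ⌈·⌉ = 1350
j=12: r + 11k = 1480.095176… → ⌈·⌉ = 1481
j=13: r + 12k = 1610.271647… → ⌈·⌉ = 1611
j=14: r + 13k = 1740.448117… → ⌈·⌉ = 1741
j=15: r + 14k = 1870.624588… → ⌈·⌉ = 1871
j=16: r + 15k = 2000.801058… → ⌈·⌉ = 2001
j=17: r + 16k = 2130.977529… → ⌈·⌉ = 2131

49, 179, 309, 439, 569, 700, 830, 960, 1090, 1220, 1350, 1481, 1611, 1741, 1871, 2001, 2131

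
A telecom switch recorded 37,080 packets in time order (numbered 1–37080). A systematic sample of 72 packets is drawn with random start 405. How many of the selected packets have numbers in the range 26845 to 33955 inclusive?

k = 37080/72 = 515
First selection ≥ 26845: 405 + ⌈(26845−405)/515⌉·515 = 405 + 52×515 = 27185
Last selection ≤ 33955: 405 + ⌊(33955−405)/515⌋·515 = 405 + 65×515 = 33880
Count = 65 − 52 + 1 = 14

14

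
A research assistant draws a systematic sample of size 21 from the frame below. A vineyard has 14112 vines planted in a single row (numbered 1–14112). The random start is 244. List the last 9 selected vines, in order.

k = N/n = 14112/21 = 672
13th selection = 244 + 12×672 = 8308
14th: 8308 + 672 = 8980
15th: 8980 + 672 = 9652
16th: 9652 + 672 = 10324
17th: 10324 + 672 = 10996
18th: 10996 + 672 = 11668
19th: 11668 + 672 = 12340
20th: 12340 + 672 = 13012
21st: 13012 + 672 = 13684

8308, 8980, 9652, 10324, 10996, 11668, 12340, 13012, 13684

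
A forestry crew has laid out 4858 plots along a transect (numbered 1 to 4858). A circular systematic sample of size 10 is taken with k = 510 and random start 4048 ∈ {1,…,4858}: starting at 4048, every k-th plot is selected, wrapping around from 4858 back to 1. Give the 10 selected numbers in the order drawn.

4048, 4558, 210, 720, 1230, 1740, 2250, 2760, 3270, 3780

Selection 1: 4048
Selection 2: 4048 + 510 = 4558
Selection 3: 4558 + 510 = 5068 → 5068 − 4858 = 210
Selection 4: 210 + 510 = 720
Selection 5: 720 + 510 = 1230
Selection 6: 1230 + 510 = 1740
Selection 7: 1740 + 510 = 2250
Selection 8: 2250 + 510 = 2760
Selection 9: 2760 + 510 = 3270
Selection 10: 3270 + 510 = 3780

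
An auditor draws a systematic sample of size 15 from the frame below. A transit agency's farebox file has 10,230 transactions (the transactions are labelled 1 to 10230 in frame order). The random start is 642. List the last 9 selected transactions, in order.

k = N/n = 10230/15 = 682
7th selection = 642 + 6×682 = 4734
8th: 4734 + 682 = 5416
9th: 5416 + 682 = 6098
10th: 6098 + 682 = 6780
11th: 6780 + 682 = 7462
12th: 7462 + 682 = 8144
13th: 8144 + 682 = 8826
14th: 8826 + 682 = 9508
15th: 9508 + 682 = 10190

4734, 5416, 6098, 6780, 7462, 8144, 8826, 9508, 10190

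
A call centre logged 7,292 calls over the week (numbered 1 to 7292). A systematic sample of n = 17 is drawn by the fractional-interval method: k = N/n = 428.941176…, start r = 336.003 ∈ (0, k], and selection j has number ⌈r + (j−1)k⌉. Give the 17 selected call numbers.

j=1: r + 0k = 336.003 → ⌈·⌉ = 337
j=2: r + 1k = 764.944176… → ⌈·⌉ = 765
j=3: r + 2k = 1193.885352… → ⌈·⌉ = 1194
j=4: r + 3k = 1622.826529… → ⌈·⌉ = 1623
j=5: r + 4k = 2051.767705… → ⌈·⌉ = 2052
j=6: r + 5k = 2480.708882… → ⌈·⌉ = 2481
j=7: r + 6k = 2909.650058… → ⌈·⌉ = 2910
j=8: r + 7k = 3338.591235… → ⌈·⌉ = 3339
j=9: r + 8k = 3767.532411… → ⌈·⌉ = 3768
j=10: r + 9k = 4196.473588… → ⌈·⌉ = 4197
j=11: r + 10k = 4625.414764… → ⌈·⌉ = 4626
j=12: r + 11k = 5054.355941… → ⌈·⌉ = 5055
j=13: r + 12k = 5483.297117… → ⌈·⌉ = 5484
j=14: r + 13k = 5912.238294… → ⌈·⌉ = 5913
j=15: r + 14k = 6341.179470… → ⌈·⌉ = 6342
j=16: r + 15k = 6770.120647… → ⌈·⌉ = 6771
j=17: r + 16k = 7199.061823… → ⌈·⌉ = 7200

337, 765, 1194, 1623, 2052, 2481, 2910, 3339, 3768, 4197, 4626, 5055, 5484, 5913, 6342, 6771, 7200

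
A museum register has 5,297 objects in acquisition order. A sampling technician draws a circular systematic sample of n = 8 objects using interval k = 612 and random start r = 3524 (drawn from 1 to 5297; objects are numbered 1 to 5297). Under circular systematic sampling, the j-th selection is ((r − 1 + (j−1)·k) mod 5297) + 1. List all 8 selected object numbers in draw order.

Selection 1: 3524
Selection 2: 3524 + 612 = 4136
Selection 3: 4136 + 612 = 4748
Selection 4: 4748 + 612 = 5360 → 5360 − 5297 = 63
Selection 5: 63 + 612 = 675
Selection 6: 675 + 612 = 1287
Selection 7: 1287 + 612 = 1899
Selection 8: 1899 + 612 = 2511

3524, 4136, 4748, 63, 675, 1287, 1899, 2511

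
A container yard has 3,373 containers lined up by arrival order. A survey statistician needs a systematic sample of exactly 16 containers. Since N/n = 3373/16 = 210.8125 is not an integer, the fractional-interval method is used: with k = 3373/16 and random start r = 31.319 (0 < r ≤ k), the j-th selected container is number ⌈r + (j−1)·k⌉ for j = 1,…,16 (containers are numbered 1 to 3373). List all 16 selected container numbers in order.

32, 243, 453, 664, 875, 1086, 1297, 1508, 1718, 1929, 2140, 2351, 2562, 2772, 2983, 3194

j=1: r + 0k = 31.319 → ⌈·⌉ = 32
j=2: r + 1k = 242.1315 → ⌈·⌉ = 243
j=3: r + 2k = 452.944 → ⌈·⌉ = 453
j=4: r + 3k = 663.7565 → ⌈·⌉ = 664
j=5: r + 4k = 874.569 → ⌈·⌉ = 875
j=6: r + 5k = 1085.3815 → ⌈·⌉ = 1086
j=7: r + 6k = 1296.194 → ⌈·⌉ = 1297
j=8: r + 7k = 1507.0065 → ⌈·⌉ = 1508
j=9: r + 8k = 1717.819 → ⌈·⌉ = 1718
j=10: r + 9k = 1928.6315 → ⌈·⌉ = 1929
j=11: r + 10k = 2139.444 → ⌈·⌉ = 2140
j=12: r + 11k = 2350.2565 → ⌈·⌉ = 2351
j=13: r + 12k = 2561.069 → ⌈·⌉ = 2562
j=14: r + 13k = 2771.8815 → ⌈·⌉ = 2772
j=15: r + 14k = 2982.694 → ⌈·⌉ = 2983
j=16: r + 15k = 3193.5065 → ⌈·⌉ = 3194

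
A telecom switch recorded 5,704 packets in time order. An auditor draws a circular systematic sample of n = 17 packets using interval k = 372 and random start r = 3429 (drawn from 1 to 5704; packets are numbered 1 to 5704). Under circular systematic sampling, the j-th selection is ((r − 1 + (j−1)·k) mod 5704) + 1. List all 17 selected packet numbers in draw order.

Selection 1: 3429
Selection 2: 3429 + 372 = 3801
Selection 3: 3801 + 372 = 4173
Selection 4: 4173 + 372 = 4545
Selection 5: 4545 + 372 = 4917
Selection 6: 4917 + 372 = 5289
Selection 7: 5289 + 372 = 5661
Selection 8: 5661 + 372 = 6033 → 6033 − 5704 = 329
Selection 9: 329 + 372 = 701
Selection 10: 701 + 372 = 1073
Selection 11: 1073 + 372 = 1445
Selection 12: 1445 + 372 = 1817
Selection 13: 1817 + 372 = 2189
Selection 14: 2189 + 372 = 2561
Selection 15: 2561 + 372 = 2933
Selection 16: 2933 + 372 = 3305
Selection 17: 3305 + 372 = 3677

3429, 3801, 4173, 4545, 4917, 5289, 5661, 329, 701, 1073, 1445, 1817, 2189, 2561, 2933, 3305, 3677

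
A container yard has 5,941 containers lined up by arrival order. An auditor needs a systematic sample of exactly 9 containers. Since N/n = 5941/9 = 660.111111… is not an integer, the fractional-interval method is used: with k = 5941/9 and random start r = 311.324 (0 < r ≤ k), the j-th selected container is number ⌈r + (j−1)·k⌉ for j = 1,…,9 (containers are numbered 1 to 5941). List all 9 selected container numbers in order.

j=1: r + 0k = 311.324 → ⌈·⌉ = 312
j=2: r + 1k = 971.435111… → ⌈·⌉ = 972
j=3: r + 2k = 1631.546222… → ⌈·⌉ = 1632
j=4: r + 3k = 2291.657333… → ⌈·⌉ = 2292
j=5: r + 4k = 2951.768444… → ⌈·⌉ = 2952
j=6: r + 5k = 3611.879555… → ⌈·⌉ = 3612
j=7: r + 6k = 4271.990666… → ⌈·⌉ = 4272
j=8: r + 7k = 4932.101777… → ⌈·⌉ = 4933
j=9: r + 8k = 5592.212888… → ⌈·⌉ = 5593

312, 972, 1632, 2292, 2952, 3612, 4272, 4933, 5593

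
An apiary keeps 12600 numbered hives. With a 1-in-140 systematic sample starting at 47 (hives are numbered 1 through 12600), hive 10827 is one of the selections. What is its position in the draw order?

78

k = 140
position = (10827 − 47)/140 + 1 = 10780/140 + 1 = 77 + 1 = 78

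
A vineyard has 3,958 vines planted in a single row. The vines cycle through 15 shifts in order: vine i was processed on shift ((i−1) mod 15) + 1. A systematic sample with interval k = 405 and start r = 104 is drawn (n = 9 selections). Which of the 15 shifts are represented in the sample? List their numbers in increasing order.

Consecutive selections differ by k = 405, so their shift numbers differ by 405 mod 15 = 0.
gcd(405, 15) = 15, so the sample visits 15/15 = 1 distinct residues mod 15.
Start 104 is shift 14; the shifts hit are 14.

14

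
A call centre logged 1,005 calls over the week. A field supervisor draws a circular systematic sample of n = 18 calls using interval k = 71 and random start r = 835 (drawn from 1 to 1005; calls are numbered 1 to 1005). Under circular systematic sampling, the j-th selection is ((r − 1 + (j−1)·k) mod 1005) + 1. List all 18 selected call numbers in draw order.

835, 906, 977, 43, 114, 185, 256, 327, 398, 469, 540, 611, 682, 753, 824, 895, 966, 32

Selection 1: 835
Selection 2: 835 + 71 = 906
Selection 3: 906 + 71 = 977
Selection 4: 977 + 71 = 1048 → 1048 − 1005 = 43
Selection 5: 43 + 71 = 114
Selection 6: 114 + 71 = 185
Selection 7: 185 + 71 = 256
Selection 8: 256 + 71 = 327
Selection 9: 327 + 71 = 398
Selection 10: 398 + 71 = 469
Selection 11: 469 + 71 = 540
Selection 12: 540 + 71 = 611
Selection 13: 611 + 71 = 682
Selection 14: 682 + 71 = 753
Selection 15: 753 + 71 = 824
Selection 16: 824 + 71 = 895
Selection 17: 895 + 71 = 966
Selection 18: 966 + 71 = 1037 → 1037 − 1005 = 32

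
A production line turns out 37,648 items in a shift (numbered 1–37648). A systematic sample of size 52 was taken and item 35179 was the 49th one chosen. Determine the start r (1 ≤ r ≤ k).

k = 37648/52 = 724
r = 35179 − (49−1)×724 = 35179 − 34752 = 427

427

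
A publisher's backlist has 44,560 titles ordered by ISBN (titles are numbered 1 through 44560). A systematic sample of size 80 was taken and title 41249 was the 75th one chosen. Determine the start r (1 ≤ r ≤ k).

k = 44560/80 = 557
r = 41249 − (75−1)×557 = 41249 − 41218 = 31

31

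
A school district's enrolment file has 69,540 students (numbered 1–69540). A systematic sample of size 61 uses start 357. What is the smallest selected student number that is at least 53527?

53937

k = 69540/61 = 1140
Steps past start: ⌈(53527 − 357)/1140⌉ = ⌈53170/1140⌉ = 47
Selected student: 357 + 47×1140 = 53937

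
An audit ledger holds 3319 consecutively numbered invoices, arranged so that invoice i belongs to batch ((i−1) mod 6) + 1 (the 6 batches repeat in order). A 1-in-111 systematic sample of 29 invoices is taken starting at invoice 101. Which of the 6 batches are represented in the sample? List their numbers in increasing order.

Consecutive selections differ by k = 111, so their batch numbers differ by 111 mod 6 = 3.
gcd(111, 6) = 3, so the sample visits 6/3 = 2 distinct residues mod 6.
Start 101 is batch 5; the batches hit are 2, 5.

2, 5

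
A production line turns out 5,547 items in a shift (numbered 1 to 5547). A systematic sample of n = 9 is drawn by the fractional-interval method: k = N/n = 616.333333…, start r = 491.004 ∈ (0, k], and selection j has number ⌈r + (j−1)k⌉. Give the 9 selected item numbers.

492, 1108, 1724, 2341, 2957, 3573, 4190, 4806, 5422

j=1: r + 0k = 491.004 → ⌈·⌉ = 492
j=2: r + 1k = 1107.337333… → ⌈·⌉ = 1108
j=3: r + 2k = 1723.670666… → ⌈·⌉ = 1724
j=4: r + 3k = 2340.004 → ⌈·⌉ = 2341
j=5: r + 4k = 2956.337333… → ⌈·⌉ = 2957
j=6: r + 5k = 3572.670666… → ⌈·⌉ = 3573
j=7: r + 6k = 4189.004 → ⌈·⌉ = 4190
j=8: r + 7k = 4805.337333… → ⌈·⌉ = 4806
j=9: r + 8k = 5421.670666… → ⌈·⌉ = 5422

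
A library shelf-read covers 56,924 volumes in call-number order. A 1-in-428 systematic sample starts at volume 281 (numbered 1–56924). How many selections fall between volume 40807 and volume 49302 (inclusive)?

k = 428
First selection ≥ 40807: 281 + ⌈(40807−281)/428⌉·428 = 281 + 95×428 = 40941
Last selection ≤ 49302: 281 + ⌊(49302−281)/428⌋·428 = 281 + 114×428 = 49073
Count = 114 − 95 + 1 = 20

20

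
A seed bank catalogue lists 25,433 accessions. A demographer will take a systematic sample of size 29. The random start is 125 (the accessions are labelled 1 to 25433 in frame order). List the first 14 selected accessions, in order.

125, 1002, 1879, 2756, 3633, 4510, 5387, 6264, 7141, 8018, 8895, 9772, 10649, 11526

k = N/n = 25433/29 = 877
accession 1: 125
accession 2: 125 + 877 = 1002
accession 3: 1002 + 877 = 1879
accession 4: 1879 + 877 = 2756
accession 5: 2756 + 877 = 3633
accession 6: 3633 + 877 = 4510
accession 7: 4510 + 877 = 5387
accession 8: 5387 + 877 = 6264
accession 9: 6264 + 877 = 7141
accession 10: 7141 + 877 = 8018
accession 11: 8018 + 877 = 8895
accession 12: 8895 + 877 = 9772
accession 13: 9772 + 877 = 10649
accession 14: 10649 + 877 = 11526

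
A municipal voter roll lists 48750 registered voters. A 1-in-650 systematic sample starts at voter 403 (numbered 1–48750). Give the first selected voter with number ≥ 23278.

23803

k = 650
Steps past start: ⌈(23278 − 403)/650⌉ = ⌈22875/650⌉ = 36
Selected voter: 403 + 36×650 = 23803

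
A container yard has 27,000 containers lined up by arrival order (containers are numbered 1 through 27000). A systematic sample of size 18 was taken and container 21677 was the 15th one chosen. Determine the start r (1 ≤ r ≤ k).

k = 27000/18 = 1500
r = 21677 − (15−1)×1500 = 21677 − 21000 = 677

677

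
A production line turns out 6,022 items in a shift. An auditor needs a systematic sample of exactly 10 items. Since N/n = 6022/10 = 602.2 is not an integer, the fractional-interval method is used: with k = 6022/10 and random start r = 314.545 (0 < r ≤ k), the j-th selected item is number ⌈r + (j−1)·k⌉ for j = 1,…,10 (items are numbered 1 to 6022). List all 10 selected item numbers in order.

j=1: r + 0k = 314.545 → ⌈·⌉ = 315
j=2: r + 1k = 916.745 → ⌈·⌉ = 917
j=3: r + 2k = 1518.945 → ⌈·⌉ = 1519
j=4: r + 3k = 2121.145 → ⌈·⌉ = 2122
j=5: r + 4k = 2723.345 → ⌈·⌉ = 2724
j=6: r + 5k = 3325.545 → ⌈·⌉ = 3326
j=7: r + 6k = 3927.745 → ⌈·⌉ = 3928
j=8: r + 7k = 4529.945 → ⌈·⌉ = 4530
j=9: r + 8k = 5132.145 → ⌈·⌉ = 5133
j=10: r + 9k = 5734.345 → ⌈·⌉ = 5735

315, 917, 1519, 2122, 2724, 3326, 3928, 4530, 5133, 5735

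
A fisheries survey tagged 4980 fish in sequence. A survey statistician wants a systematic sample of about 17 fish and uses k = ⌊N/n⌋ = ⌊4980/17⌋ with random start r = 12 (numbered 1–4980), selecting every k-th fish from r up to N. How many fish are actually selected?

k = ⌊4980/17⌋ = 292
Achieved size = ⌊(4980 − 12)/292⌋ + 1 = ⌊4968/292⌋ + 1 = 17 + 1 = 18
(last selection: 12 + 17×292 = 4976 ≤ 4980; next would be 5268 > 4980)

18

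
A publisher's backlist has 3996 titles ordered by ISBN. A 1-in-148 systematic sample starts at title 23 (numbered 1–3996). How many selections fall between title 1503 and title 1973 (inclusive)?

4

k = 148
First selection ≥ 1503: 23 + ⌈(1503−23)/148⌉·148 = 23 + 10×148 = 1503
Last selection ≤ 1973: 23 + ⌊(1973−23)/148⌋·148 = 23 + 13×148 = 1947
Count = 13 − 10 + 1 = 4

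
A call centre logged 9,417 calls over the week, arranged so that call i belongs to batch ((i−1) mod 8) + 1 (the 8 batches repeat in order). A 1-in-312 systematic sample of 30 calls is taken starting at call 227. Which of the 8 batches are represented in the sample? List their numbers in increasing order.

Consecutive selections differ by k = 312, so their batch numbers differ by 312 mod 8 = 0.
gcd(312, 8) = 8, so the sample visits 8/8 = 1 distinct residues mod 8.
Start 227 is batch 3; the batches hit are 3.

3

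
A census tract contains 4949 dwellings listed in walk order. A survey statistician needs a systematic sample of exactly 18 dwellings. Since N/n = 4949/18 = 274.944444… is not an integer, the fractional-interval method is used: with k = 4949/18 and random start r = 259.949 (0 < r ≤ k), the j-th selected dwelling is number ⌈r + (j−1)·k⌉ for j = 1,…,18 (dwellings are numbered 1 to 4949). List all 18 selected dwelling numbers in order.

260, 535, 810, 1085, 1360, 1635, 1910, 2185, 2460, 2735, 3010, 3285, 3560, 3835, 4110, 4385, 4660, 4935

j=1: r + 0k = 259.949 → ⌈·⌉ = 260
j=2: r + 1k = 534.893444… → ⌈·⌉ = 535
j=3: r + 2k = 809.837888… → ⌈·⌉ = 810
j=4: r + 3k = 1084.782333… → ⌈·⌉ = 1085
j=5: r + 4k = 1359.726777… → ⌈·⌉ = 1360
j=6: r + 5k = 1634.671222… → ⌈·⌉ = 1635
j=7: r + 6k = 1909.615666… → ⌈·⌉ = 1910
j=8: r + 7k = 2184.560111… → ⌈·⌉ = 2185
j=9: r + 8k = 2459.504555… → ⌈·⌉ = 2460
j=10: r + 9k = 2734.449 → ⌈·⌉ = 2735
j=11: r + 10k = 3009.393444… → ⌈·⌉ = 3010
j=12: r + 11k = 3284.337888… → ⌈·⌉ = 3285
j=13: r + 12k = 3559.282333… → ⌈·⌉ = 3560
j=14: r + 13k = 3834.226777… → ⌈·⌉ = 3835
j=15: r + 14k = 4109.171222… → ⌈·⌉ = 4110
j=16: r + 15k = 4384.115666… → ⌈·⌉ = 4385
j=17: r + 16k = 4659.060111… → ⌈·⌉ = 4660
j=18: r + 17k = 4934.004555… → ⌈·⌉ = 4935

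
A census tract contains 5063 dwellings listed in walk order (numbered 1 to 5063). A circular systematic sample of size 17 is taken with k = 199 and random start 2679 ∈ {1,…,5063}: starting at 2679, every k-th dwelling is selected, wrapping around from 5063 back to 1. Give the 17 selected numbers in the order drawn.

2679, 2878, 3077, 3276, 3475, 3674, 3873, 4072, 4271, 4470, 4669, 4868, 4, 203, 402, 601, 800

Selection 1: 2679
Selection 2: 2679 + 199 = 2878
Selection 3: 2878 + 199 = 3077
Selection 4: 3077 + 199 = 3276
Selection 5: 3276 + 199 = 3475
Selection 6: 3475 + 199 = 3674
Selection 7: 3674 + 199 = 3873
Selection 8: 3873 + 199 = 4072
Selection 9: 4072 + 199 = 4271
Selection 10: 4271 + 199 = 4470
Selection 11: 4470 + 199 = 4669
Selection 12: 4669 + 199 = 4868
Selection 13: 4868 + 199 = 5067 → 5067 − 5063 = 4
Selection 14: 4 + 199 = 203
Selection 15: 203 + 199 = 402
Selection 16: 402 + 199 = 601
Selection 17: 601 + 199 = 800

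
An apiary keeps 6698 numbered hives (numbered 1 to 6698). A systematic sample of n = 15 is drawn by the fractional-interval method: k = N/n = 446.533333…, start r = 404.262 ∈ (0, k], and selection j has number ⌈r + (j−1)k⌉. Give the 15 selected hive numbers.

j=1: r + 0k = 404.262 → ⌈·⌉ = 405
j=2: r + 1k = 850.795333… → ⌈·⌉ = 851
j=3: r + 2k = 1297.328666… → ⌈·⌉ = 1298
j=4: r + 3k = 1743.862 → ⌈·⌉ = 1744
j=5: r + 4k = 2190.395333… → ⌈·⌉ = 2191
j=6: r + 5k = 2636.928666… → ⌈·⌉ = 2637
j=7: r + 6k = 3083.462 → ⌈·⌉ = 3084
j=8: r + 7k = 3529.995333… → ⌈·⌉ = 3530
j=9: r + 8k = 3976.528666… → ⌈·⌉ = 3977
j=10: r + 9k = 4423.062 → ⌈·⌉ = 4424
j=11: r + 10k = 4869.595333… → ⌈·⌉ = 4870
j=12: r + 11k = 5316.128666… → ⌈·⌉ = 5317
j=13: r + 12k = 5762.662 → ⌈·⌉ = 5763
j=14: r + 13k = 6209.195333… → ⌈·⌉ = 6210
j=15: r + 14k = 6655.728666… → ⌈·⌉ = 6656

405, 851, 1298, 1744, 2191, 2637, 3084, 3530, 3977, 4424, 4870, 5317, 5763, 6210, 6656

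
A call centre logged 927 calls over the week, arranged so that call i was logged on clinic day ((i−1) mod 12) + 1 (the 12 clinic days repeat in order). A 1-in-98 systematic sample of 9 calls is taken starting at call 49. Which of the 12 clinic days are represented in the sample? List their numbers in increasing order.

1, 3, 5, 7, 9, 11

Consecutive selections differ by k = 98, so their clinic day numbers differ by 98 mod 12 = 2.
gcd(98, 12) = 2, so the sample visits 12/2 = 6 distinct residues mod 12.
Start 49 is clinic day 1; the clinic days hit are 1, 3, 5, 7, 9, 11.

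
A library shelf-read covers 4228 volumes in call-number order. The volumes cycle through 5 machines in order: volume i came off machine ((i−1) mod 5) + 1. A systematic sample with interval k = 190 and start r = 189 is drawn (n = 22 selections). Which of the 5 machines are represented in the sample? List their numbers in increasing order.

4

Consecutive selections differ by k = 190, so their machine numbers differ by 190 mod 5 = 0.
gcd(190, 5) = 5, so the sample visits 5/5 = 1 distinct residues mod 5.
Start 189 is machine 4; the machines hit are 4.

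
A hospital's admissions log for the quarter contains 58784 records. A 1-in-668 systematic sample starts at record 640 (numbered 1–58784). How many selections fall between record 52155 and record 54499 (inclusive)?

3

k = 668
First selection ≥ 52155: 640 + ⌈(52155−640)/668⌉·668 = 640 + 78×668 = 52744
Last selection ≤ 54499: 640 + ⌊(54499−640)/668⌋·668 = 640 + 80×668 = 54080
Count = 80 − 78 + 1 = 3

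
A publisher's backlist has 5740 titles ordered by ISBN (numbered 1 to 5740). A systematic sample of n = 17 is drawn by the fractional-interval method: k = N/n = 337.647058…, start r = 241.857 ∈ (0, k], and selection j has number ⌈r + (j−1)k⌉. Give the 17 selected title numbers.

242, 580, 918, 1255, 1593, 1931, 2268, 2606, 2944, 3281, 3619, 3956, 4294, 4632, 4969, 5307, 5645

j=1: r + 0k = 241.857 → ⌈·⌉ = 242
j=2: r + 1k = 579.504058… → ⌈·⌉ = 580
j=3: r + 2k = 917.151117… → ⌈·⌉ = 918
j=4: r + 3k = 1254.798176… → ⌈·⌉ = 1255
j=5: r + 4k = 1592.445235… → ⌈·⌉ = 1593
j=6: r + 5k = 1930.092294… → ⌈·⌉ = 1931
j=7: r + 6k = 2267.739352… → ⌈·⌉ = 2268
j=8: r + 7k = 2605.386411… → ⌈·⌉ = 2606
j=9: r + 8k = 2943.033470… → ⌈·⌉ = 2944
j=10: r + 9k = 3280.680529… → ⌈·⌉ = 3281
j=11: r + 10k = 3618.327588… → ⌈·⌉ = 3619
j=12: r + 11k = 3955.974647… → ⌈·⌉ = 3956
j=13: r + 12k = 4293.621705… → ⌈·⌉ = 4294
j=14: r + 13k = 4631.268764… → ⌈·⌉ = 4632
j=15: r + 14k = 4968.915823… → ⌈·⌉ = 4969
j=16: r + 15k = 5306.562882… → ⌈·⌉ = 5307
j=17: r + 16k = 5644.209941… → ⌈·⌉ = 5645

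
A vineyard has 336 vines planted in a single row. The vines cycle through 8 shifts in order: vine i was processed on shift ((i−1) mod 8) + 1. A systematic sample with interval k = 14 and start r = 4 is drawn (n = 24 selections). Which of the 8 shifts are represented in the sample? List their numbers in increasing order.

Consecutive selections differ by k = 14, so their shift numbers differ by 14 mod 8 = 6.
gcd(14, 8) = 2, so the sample visits 8/2 = 4 distinct residues mod 8.
Start 4 is shift 4; the shifts hit are 2, 4, 6, 8.

2, 4, 6, 8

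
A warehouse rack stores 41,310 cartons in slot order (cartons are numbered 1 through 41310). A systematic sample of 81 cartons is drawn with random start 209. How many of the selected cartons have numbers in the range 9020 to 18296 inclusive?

18

k = 41310/81 = 510
First selection ≥ 9020: 209 + ⌈(9020−209)/510⌉·510 = 209 + 18×510 = 9389
Last selection ≤ 18296: 209 + ⌊(18296−209)/510⌋·510 = 209 + 35×510 = 18059
Count = 35 − 18 + 1 = 18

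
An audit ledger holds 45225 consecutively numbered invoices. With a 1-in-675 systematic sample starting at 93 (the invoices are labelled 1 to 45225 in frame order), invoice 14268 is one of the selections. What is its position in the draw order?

k = 675
position = (14268 − 93)/675 + 1 = 14175/675 + 1 = 21 + 1 = 22

22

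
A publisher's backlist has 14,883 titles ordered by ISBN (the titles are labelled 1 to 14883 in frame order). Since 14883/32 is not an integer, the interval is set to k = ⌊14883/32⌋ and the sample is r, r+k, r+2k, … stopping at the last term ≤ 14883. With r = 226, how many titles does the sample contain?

32

k = ⌊14883/32⌋ = 465
Achieved size = ⌊(14883 − 226)/465⌋ + 1 = ⌊14657/465⌋ + 1 = 31 + 1 = 32
(last selection: 226 + 31×465 = 14641 ≤ 14883; next would be 15106 > 14883)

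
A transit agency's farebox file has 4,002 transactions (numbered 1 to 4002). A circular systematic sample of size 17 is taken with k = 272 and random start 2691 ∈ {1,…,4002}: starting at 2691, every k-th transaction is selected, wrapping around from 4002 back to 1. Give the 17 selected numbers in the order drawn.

Selection 1: 2691
Selection 2: 2691 + 272 = 2963
Selection 3: 2963 + 272 = 3235
Selection 4: 3235 + 272 = 3507
Selection 5: 3507 + 272 = 3779
Selection 6: 3779 + 272 = 4051 → 4051 − 4002 = 49
Selection 7: 49 + 272 = 321
Selection 8: 321 + 272 = 593
Selection 9: 593 + 272 = 865
Selection 10: 865 + 272 = 1137
Selection 11: 1137 + 272 = 1409
Selection 12: 1409 + 272 = 1681
Selection 13: 1681 + 272 = 1953
Selection 14: 1953 + 272 = 2225
Selection 15: 2225 + 272 = 2497
Selection 16: 2497 + 272 = 2769
Selection 17: 2769 + 272 = 3041

2691, 2963, 3235, 3507, 3779, 49, 321, 593, 865, 1137, 1409, 1681, 1953, 2225, 2497, 2769, 3041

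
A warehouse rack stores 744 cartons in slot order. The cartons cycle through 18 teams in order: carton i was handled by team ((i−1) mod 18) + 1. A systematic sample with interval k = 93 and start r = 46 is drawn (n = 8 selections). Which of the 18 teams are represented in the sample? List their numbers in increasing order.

Consecutive selections differ by k = 93, so their team numbers differ by 93 mod 18 = 3.
gcd(93, 18) = 3, so the sample visits 18/3 = 6 distinct residues mod 18.
Start 46 is team 10; the teams hit are 1, 4, 7, 10, 13, 16.

1, 4, 7, 10, 13, 16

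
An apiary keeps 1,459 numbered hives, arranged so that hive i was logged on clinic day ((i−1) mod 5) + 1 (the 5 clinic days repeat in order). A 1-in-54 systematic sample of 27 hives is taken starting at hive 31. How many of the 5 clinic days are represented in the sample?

5

Consecutive selections differ by k = 54, so their clinic day numbers differ by 54 mod 5 = 4.
gcd(54, 5) = 1, so the sample visits 5/1 = 5 distinct residues mod 5.
Start 31 is clinic day 1; the clinic days hit are 1, 2, 3, 4, 5.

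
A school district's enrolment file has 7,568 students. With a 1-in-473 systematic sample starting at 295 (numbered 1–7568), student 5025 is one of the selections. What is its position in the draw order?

k = 473
position = (5025 − 295)/473 + 1 = 4730/473 + 1 = 10 + 1 = 11

11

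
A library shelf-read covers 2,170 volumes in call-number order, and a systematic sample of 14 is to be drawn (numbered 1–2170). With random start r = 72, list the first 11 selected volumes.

72, 227, 382, 537, 692, 847, 1002, 1157, 1312, 1467, 1622

k = N/n = 2170/14 = 155
volume 1: 72
volume 2: 72 + 155 = 227
volume 3: 227 + 155 = 382
volume 4: 382 + 155 = 537
volume 5: 537 + 155 = 692
volume 6: 692 + 155 = 847
volume 7: 847 + 155 = 1002
volume 8: 1002 + 155 = 1157
volume 9: 1157 + 155 = 1312
volume 10: 1312 + 155 = 1467
volume 11: 1467 + 155 = 1622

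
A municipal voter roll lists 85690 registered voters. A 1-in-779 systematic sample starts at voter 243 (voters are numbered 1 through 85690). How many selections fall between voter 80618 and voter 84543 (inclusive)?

5

k = 779
First selection ≥ 80618: 243 + ⌈(80618−243)/779⌉·779 = 243 + 104×779 = 81259
Last selection ≤ 84543: 243 + ⌊(84543−243)/779⌋·779 = 243 + 108×779 = 84375
Count = 108 − 104 + 1 = 5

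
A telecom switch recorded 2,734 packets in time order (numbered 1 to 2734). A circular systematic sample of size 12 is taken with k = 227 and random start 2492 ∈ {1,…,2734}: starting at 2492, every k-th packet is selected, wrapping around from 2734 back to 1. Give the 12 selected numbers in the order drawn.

Selection 1: 2492
Selection 2: 2492 + 227 = 2719
Selection 3: 2719 + 227 = 2946 → 2946 − 2734 = 212
Selection 4: 212 + 227 = 439
Selection 5: 439 + 227 = 666
Selection 6: 666 + 227 = 893
Selection 7: 893 + 227 = 1120
Selection 8: 1120 + 227 = 1347
Selection 9: 1347 + 227 = 1574
Selection 10: 1574 + 227 = 1801
Selection 11: 1801 + 227 = 2028
Selection 12: 2028 + 227 = 2255

2492, 2719, 212, 439, 666, 893, 1120, 1347, 1574, 1801, 2028, 2255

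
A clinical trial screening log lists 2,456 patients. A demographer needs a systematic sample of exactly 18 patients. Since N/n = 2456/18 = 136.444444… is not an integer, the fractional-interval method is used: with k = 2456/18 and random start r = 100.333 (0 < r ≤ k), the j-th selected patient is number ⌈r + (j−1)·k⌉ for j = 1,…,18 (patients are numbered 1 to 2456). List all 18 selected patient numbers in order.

101, 237, 374, 510, 647, 783, 919, 1056, 1192, 1329, 1465, 1602, 1738, 1875, 2011, 2147, 2284, 2420

j=1: r + 0k = 100.333 → ⌈·⌉ = 101
j=2: r + 1k = 236.777444… → ⌈·⌉ = 237
j=3: r + 2k = 373.221888… → ⌈·⌉ = 374
j=4: r + 3k = 509.666333… → ⌈·⌉ = 510
j=5: r + 4k = 646.110777… → ⌈·⌉ = 647
j=6: r + 5k = 782.555222… → ⌈·⌉ = 783
j=7: r + 6k = 918.999666… → ⌈·⌉ = 919
j=8: r + 7k = 1055.444111… → ⌈·⌉ = 1056
j=9: r + 8k = 1191.888555… → ⌈·⌉ = 1192
j=10: r + 9k = 1328.333 → ⌈·⌉ = 1329
j=11: r + 10k = 1464.777444… → ⌈·⌉ = 1465
j=12: r + 11k = 1601.221888… → ⌈·⌉ = 1602
j=13: r + 12k = 1737.666333… → ⌈·⌉ = 1738
j=14: r + 13k = 1874.110777… → ⌈·⌉ = 1875
j=15: r + 14k = 2010.555222… → ⌈·⌉ = 2011
j=16: r + 15k = 2146.999666… → ⌈·⌉ = 2147
j=17: r + 16k = 2283.444111… → ⌈·⌉ = 2284
j=18: r + 17k = 2419.888555… → ⌈·⌉ = 2420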